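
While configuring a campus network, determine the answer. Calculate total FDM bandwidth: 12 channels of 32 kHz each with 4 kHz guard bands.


Given: 12 channels, 32 kHz each, guard = 4 kHz
Channel bandwidth = 12 * 32 = 384 kHz
Guard bands = 11 gaps * 4 kHz = 44 kHz
Total = 384 + 44 = 428 kHz

428


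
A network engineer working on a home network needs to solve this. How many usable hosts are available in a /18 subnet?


Given: subnet mask /18
Host bits = 32 - 18 = 14
Total addresses = 2^14 = 16384
Usable hosts = 16384 - 2 (network + broadcast) = 16382

16382


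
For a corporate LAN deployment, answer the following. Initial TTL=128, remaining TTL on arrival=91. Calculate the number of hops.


Given: initial TTL = 128, received TTL = 91
Hops = initial TTL - received TTL
Hops = 128 - 91 = 37

37


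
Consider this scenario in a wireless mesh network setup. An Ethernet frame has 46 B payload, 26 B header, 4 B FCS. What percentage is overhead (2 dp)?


Given: payload = 46 B, header = 26 B, trailer = 4 B
Overhead bytes = header + trailer = 26 + 4 = 30
Total frame = payload + overhead = 46 + 30 = 76
Overhead % = 30 / 76 * 100 = 39.4737% -> 39.47% (2 dp)

39.47


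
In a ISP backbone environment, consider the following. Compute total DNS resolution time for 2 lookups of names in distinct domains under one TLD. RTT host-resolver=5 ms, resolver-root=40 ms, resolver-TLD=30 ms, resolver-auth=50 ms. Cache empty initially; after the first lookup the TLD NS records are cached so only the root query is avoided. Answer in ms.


Lookup 1 (cold cache): local + root + TLD + auth = 5 + 40 + 30 + 50 = 125 ms
Lookups 2..2 (TLD NS cached -> skip root; new domain -> still ask TLD and auth): local + TLD + auth = 5 + 30 + 50 = 85 ms each
Remaining 1 lookups: 1 * 85 = 85 ms
Total = 125 + 85 = 210 ms

210


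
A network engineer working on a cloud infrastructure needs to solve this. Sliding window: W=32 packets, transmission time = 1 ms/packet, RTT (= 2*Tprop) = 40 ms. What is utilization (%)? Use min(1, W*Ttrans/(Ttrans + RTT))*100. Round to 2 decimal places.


Given: W = 32, Ttrans = 1 ms, RTT = 40 ms (= 2 * Tprop, Tprop = 20 ms)
Cycle time = Ttrans + RTT = 1 + 40 = 41 ms (first packet sent until its ACK returns)
W * Ttrans = 32 * 1 = 32 ms of sending per cycle
W * Ttrans / (Ttrans + RTT) = 32 / 41 = 0.780488
U = min(1, 0.780488) = 0.780488
U% = 78.05%

78.05


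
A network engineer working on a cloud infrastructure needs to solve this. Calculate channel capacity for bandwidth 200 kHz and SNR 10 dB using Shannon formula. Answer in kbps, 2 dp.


Given: B = 200 kHz, SNR = 10 dB
SNR linear = 10^(10/10) = 10
1 + SNR = 11
log2(11) = 3.4594316186
C = 200 * 1000 * 3.4594316186 = 691886.3237 bps
C = 691.886324 kbps -> 691.89 kbps (2 dp)

691.89


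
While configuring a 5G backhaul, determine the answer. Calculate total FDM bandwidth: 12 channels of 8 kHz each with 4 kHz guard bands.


Given: 12 channels, 8 kHz each, guard = 4 kHz
Channel bandwidth = 12 * 8 = 96 kHz
Guard bands = 11 gaps * 4 kHz = 44 kHz
Total = 96 + 44 = 140 kHz

140


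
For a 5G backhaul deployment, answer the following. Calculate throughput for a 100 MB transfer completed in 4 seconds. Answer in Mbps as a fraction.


Given: file = 100 MB, time = 4 s
File in Mb = 100 * 8 = 800 Mb
Throughput = 800 / 4 Mbps
Throughput = 200 Mbps

200


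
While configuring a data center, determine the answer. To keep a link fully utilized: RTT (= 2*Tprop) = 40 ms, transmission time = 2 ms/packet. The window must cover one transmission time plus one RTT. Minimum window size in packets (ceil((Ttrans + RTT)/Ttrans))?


Given: Ttrans = 2 ms, RTT = 40 ms (= 2 * Tprop, Tprop = 20 ms)
Time until first ACK returns = Ttrans + RTT = 2 + 40 = 42 ms
Need W * Ttrans >= Ttrans + RTT  ->  W >= (Ttrans + RTT) / Ttrans
(Ttrans + RTT) / Ttrans = 42 / 2 = 21
W_min = ceil(21) = 21

21


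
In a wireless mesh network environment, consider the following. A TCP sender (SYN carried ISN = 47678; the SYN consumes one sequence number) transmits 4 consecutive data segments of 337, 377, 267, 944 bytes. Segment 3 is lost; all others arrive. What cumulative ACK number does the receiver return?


SYN uses sequence number 47678; first data byte = ISN + 1 = 47679.
Segment 1: SEQ = 47679, len = 337 B, covers [47679, 48015]
Segment 2: SEQ = 48016, len = 377 B, covers [48016, 48392]
Segment 3: SEQ = 48393, len = 267 B, covers [48393, 48659] [LOST]
Segment 4: SEQ = 48660, len = 944 B, covers [48660, 49603]
In-order data received: bytes [47679, 48392] (segments 1..2).
Segment 3 missing -> gap begins at byte 48393; later segments buffered out of order.
Cumulative ACK = next expected in-order byte = 47679 + 337 + 377 = 48393

48393


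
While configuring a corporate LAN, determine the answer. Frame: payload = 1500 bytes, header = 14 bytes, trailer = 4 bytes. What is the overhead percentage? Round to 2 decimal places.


Given: payload = 1500 B, header = 14 B, trailer = 4 B
Overhead bytes = header + trailer = 14 + 4 = 18
Total frame = payload + overhead = 1500 + 18 = 1518
Overhead % = 18 / 1518 * 100 = 1.1858% -> 1.19% (2 dp)

1.19


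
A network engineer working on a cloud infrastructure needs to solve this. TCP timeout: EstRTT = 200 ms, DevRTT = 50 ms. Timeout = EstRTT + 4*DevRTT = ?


Given: EstRTT = 200 ms, DevRTT = 50 ms
Timeout = EstRTT + 4 * DevRTT
4 * DevRTT = 4 * 50 = 200
Timeout = 200 + 200 = 400 ms

400


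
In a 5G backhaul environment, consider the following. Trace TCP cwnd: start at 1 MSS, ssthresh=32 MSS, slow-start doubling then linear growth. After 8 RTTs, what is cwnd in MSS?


RTT 0: cwnd = 1 MSS (initial)
RTT 1: cwnd = 2 MSS (slow start, doubled)
RTT 2: cwnd = 4 MSS (slow start, doubled)
RTT 3: cwnd = 8 MSS (slow start, doubled)
RTT 4: cwnd = 16 MSS (slow start, doubled)
RTT 5: cwnd = 32 MSS (slow start, doubled)
RTT 6: cwnd = 33 MSS (congestion avoidance, +1)
RTT 7: cwnd = 34 MSS (congestion avoidance, +1)
RTT 8: cwnd = 35 MSS (congestion avoidance, +1)

35


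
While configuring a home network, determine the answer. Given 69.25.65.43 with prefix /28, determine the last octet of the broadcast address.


Given: IP = 69.25.65.43, prefix = /28
Host bits = 32 - 28 = 4
Network last octet = 43 AND mask = 32
Host part size = 2^4 - 1 = 15
Broadcast last octet = 32 OR 15 = 47

47


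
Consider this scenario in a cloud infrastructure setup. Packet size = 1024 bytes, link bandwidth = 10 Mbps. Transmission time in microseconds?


Given: packet = 1024 bytes, bandwidth = 10 Mbps
Packet in bits = 1024 * 8 = 8192 bits
Bandwidth = 10 * 10^6 = 10000000 bps
Time = 8192 / 10000000 seconds
Time in us = 8192 * 10^6 / 10000000 = 819.2

819.2


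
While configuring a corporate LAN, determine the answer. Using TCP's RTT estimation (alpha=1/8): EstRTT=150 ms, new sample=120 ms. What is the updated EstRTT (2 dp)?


Given: EstRTT = 150 ms, SampleRTT = 120 ms, alpha = 1/8
New EstRTT = (1 - alpha) * EstRTT + alpha * SampleRTT
(7/8) * 150 = 131.25
(1/8) * 120 = 15
New EstRTT = 131.25 + 15 = 146.25 ms -> 146.25 ms (2 dp)

146.25


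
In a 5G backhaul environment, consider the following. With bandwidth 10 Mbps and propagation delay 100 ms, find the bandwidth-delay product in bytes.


Given: bandwidth = 10 Mbps, delay = 100 ms
BDP in bits = 10 * 10^6 * 100 / 1000
BDP in bits = 1000000
BDP in bytes = 1000000 / 8 = 125000

125000


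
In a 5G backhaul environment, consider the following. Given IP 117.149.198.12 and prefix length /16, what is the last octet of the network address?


Given: IP = 117.149.198.12, prefix = /16
Subnet mask = 255.255.0.0
Last octet of IP: 12
Last octet of mask: 0
Network last octet = 12 AND 0 = 0

0


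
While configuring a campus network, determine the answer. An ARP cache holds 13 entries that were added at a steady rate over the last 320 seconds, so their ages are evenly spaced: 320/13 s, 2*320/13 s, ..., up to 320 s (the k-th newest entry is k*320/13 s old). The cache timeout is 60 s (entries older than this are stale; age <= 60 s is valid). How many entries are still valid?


Ages are k * 320/13 s for k = 1..13 (spacing = 24.6154 s).
Entry k is valid iff k * 320/13 <= 60 iff k <= 13 * 60 / 320 = 2.4375
n_valid = floor(2.4375) = 2
(n_stale = 13 - 2 = 11)

2


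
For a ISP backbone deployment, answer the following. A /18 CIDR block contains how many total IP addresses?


Given: CIDR prefix /18
Host bits = 32 - 18 = 14
Total addresses = 2^14 = 16384

16384


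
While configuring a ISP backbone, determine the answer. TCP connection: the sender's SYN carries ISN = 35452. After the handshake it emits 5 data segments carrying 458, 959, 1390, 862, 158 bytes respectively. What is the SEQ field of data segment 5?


The SYN occupies sequence number ISN = 35452, so the first data byte is ISN + 1 = 35453.
SEQ of data segment i = (ISN + 1) + sum of payload sizes of segments 1..i-1.
Segment 1: SEQ = 35453, payload = 458 bytes
Segment 2: SEQ = 35911, payload = 959 bytes
Segment 3: SEQ = 36870, payload = 1390 bytes
Segment 4: SEQ = 38260, payload = 862 bytes
Segment 5: SEQ = 39122, payload = 158 bytes
SEQ of segment 5 = 35453 + 458 + 959 + 1390 + 862 = 39122

39122


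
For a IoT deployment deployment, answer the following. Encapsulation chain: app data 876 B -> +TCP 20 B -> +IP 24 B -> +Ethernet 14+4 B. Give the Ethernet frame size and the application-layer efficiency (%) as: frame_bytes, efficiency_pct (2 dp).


TCP segment = 876 + 20 = 896 B
IP packet = 896 + 24 = 920 B
Ethernet frame = 920 + 14 + 4 = 938 B
Efficiency = app / frame = 876 / 938 = 0.933902 = 93.3902% -> 93.39% (2 dp)

938, 93.39


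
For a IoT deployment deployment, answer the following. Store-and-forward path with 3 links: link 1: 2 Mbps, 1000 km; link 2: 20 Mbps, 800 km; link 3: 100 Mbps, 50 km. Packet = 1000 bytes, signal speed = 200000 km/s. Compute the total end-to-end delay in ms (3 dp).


Packet = 1000 bytes = 8000 bits. Store-and-forward: sum (t_trans + t_prop) per link.
Link 1: t_trans = 8000/(2*10^6) s = 4.0000 ms; t_prop = 1000/200000 s = 5.0000 ms; subtotal = 9.0000 ms
Link 2: t_trans = 8000/(20*10^6) s = 0.4000 ms; t_prop = 800/200000 s = 4.0000 ms; subtotal = 4.4000 ms
Link 3: t_trans = 8000/(100*10^6) s = 0.0800 ms; t_prop = 50/200000 s = 0.2500 ms; subtotal = 0.3300 ms
End-to-end = 9.0000 + 4.4000 + 0.3300 = 13.7300 ms -> 13.730 ms (3 dp)

13.730


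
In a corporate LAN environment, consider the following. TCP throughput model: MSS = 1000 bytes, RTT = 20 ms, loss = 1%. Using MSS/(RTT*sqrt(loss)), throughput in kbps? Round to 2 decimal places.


Given: MSS = 1000 bytes, RTT = 20 ms, loss = 1%
RTT in seconds = 20 / 1000 = 0.02
Loss rate = 1% = 0.01
sqrt(loss) = sqrt(0.01) = 0.1
Throughput (bytes/s) = 1000 / (0.02 * 0.1) = 500000.0000
Throughput (kbps) = 500000.0000 * 8 / 1000 = 4000.000000 -> 4000.00 kbps (2 dp)

4000.00


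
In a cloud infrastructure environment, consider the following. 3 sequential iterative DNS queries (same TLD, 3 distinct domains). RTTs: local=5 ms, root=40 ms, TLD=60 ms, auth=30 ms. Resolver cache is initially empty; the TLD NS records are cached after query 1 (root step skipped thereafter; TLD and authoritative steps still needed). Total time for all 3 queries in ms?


Lookup 1 (cold cache): local + root + TLD + auth = 5 + 40 + 60 + 30 = 135 ms
Lookups 2..3 (TLD NS cached -> skip root; new domain -> still ask TLD and auth): local + TLD + auth = 5 + 60 + 30 = 95 ms each
Remaining 2 lookups: 2 * 95 = 190 ms
Total = 135 + 190 = 325 ms

325


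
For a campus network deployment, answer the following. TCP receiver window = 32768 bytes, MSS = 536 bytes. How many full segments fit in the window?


Given: RWND = 32768 bytes, MSS = 536 bytes
Full segments = floor(RWND / MSS)
Full segments = floor(32768 / 536)
Full segments = floor(61.1343) = 61

61


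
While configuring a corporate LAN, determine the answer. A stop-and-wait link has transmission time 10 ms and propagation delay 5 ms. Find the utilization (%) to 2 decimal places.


Given: Ttrans = 10 ms, Tprop = 5 ms
RTT = 2 * Tprop = 2 * 5 = 10 ms
U = Ttrans / (Ttrans + RTT)
U = 10 / (10 + 10)
U = 10 / 20 = 0.5
U% = 50.00%

50.00


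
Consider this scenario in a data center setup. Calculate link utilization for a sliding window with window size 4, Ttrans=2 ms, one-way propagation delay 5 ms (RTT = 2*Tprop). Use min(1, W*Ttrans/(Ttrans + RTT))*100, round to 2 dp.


Given: W = 4, Ttrans = 2 ms, RTT = 10 ms (= 2 * Tprop, Tprop = 5 ms)
Cycle time = Ttrans + RTT = 2 + 10 = 12 ms (first packet sent until its ACK returns)
W * Ttrans = 4 * 2 = 8 ms of sending per cycle
W * Ttrans / (Ttrans + RTT) = 8 / 12 = 0.666667
U = min(1, 0.666667) = 0.666667
U% = 66.67%

66.67


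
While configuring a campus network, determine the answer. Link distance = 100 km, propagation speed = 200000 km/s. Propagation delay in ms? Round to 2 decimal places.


Given: distance = 100 km, speed = 200000 km/s
Delay = distance / speed = 100 / 200000 seconds
Delay in ms = 100 * 1000 / 200000
Delay = 0.5000 ms
Rounded to 2 dp = 0.50 ms

0.50


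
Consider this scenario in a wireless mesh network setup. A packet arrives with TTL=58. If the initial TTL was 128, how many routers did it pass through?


Given: initial TTL = 128, received TTL = 58
Hops = initial TTL - received TTL
Hops = 128 - 58 = 70

70


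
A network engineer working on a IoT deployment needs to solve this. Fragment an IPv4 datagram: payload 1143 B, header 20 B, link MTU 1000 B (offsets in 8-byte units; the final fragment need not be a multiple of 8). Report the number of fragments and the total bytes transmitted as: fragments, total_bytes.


Max data per non-final fragment = floor((MTU - header)/8)*8 = floor((1000 - 20)/8)*8 = floor(980/8)*8 = 976 B
Final fragment needs no 8-byte alignment: it can carry up to MTU - header = 980 B
Non-final fragments needed = ceil((payload - 980) / 976) = ceil(163/976) = ceil(0.1670) = 1
Number of fragments = 1 + 1 = 2
Fragment sizes (data): 1 * 976 B + 167 B (last, 167 <= 980 OK)
Total bytes sent = payload + n_frags * header = 1143 + 2*20 = 1143 + 40 = 1183 B

2, 1183


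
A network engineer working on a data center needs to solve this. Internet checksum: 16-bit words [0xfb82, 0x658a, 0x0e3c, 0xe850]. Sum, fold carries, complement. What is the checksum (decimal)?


Given words: [0xfb82, 0x658a, 0x0e3c, 0xe850]
Step 1: Sum all words
Raw sum = 64386 + 25994 + 3644 + 59472 = 153496
Step 2: Fold carry: (22424 + 2) = 22426
One's complement = ~22426 & 0xFFFF = 43109

43109


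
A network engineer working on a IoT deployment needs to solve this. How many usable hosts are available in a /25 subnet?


Given: subnet mask /25
Host bits = 32 - 25 = 7
Total addresses = 2^7 = 128
Usable hosts = 128 - 2 (network + broadcast) = 126

126


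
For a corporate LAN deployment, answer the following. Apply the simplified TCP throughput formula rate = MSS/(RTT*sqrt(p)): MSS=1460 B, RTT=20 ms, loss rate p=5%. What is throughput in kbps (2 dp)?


Given: MSS = 1460 bytes, RTT = 20 ms, loss = 5%
RTT in seconds = 20 / 1000 = 0.02
Loss rate = 5% = 0.05
sqrt(loss) = sqrt(0.05) = 0.223606797750
Throughput (bytes/s) = 1460 / (0.02 * 0.223606797750) = 326465.9247
Throughput (kbps) = 326465.9247 * 8 / 1000 = 2611.727398 -> 2611.73 kbps (2 dp)

2611.73


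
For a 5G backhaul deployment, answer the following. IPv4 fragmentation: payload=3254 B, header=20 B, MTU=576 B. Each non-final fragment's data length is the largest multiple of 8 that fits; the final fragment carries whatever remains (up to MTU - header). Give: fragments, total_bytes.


Max data per non-final fragment = floor((MTU - header)/8)*8 = floor((576 - 20)/8)*8 = floor(556/8)*8 = 552 B
Final fragment needs no 8-byte alignment: it can carry up to MTU - header = 556 B
Non-final fragments needed = ceil((payload - 556) / 552) = ceil(2698/552) = ceil(4.8877) = 5
Number of fragments = 5 + 1 = 6
Fragment sizes (data): 5 * 552 B + 494 B (last, 494 <= 556 OK)
Total bytes sent = payload + n_frags * header = 3254 + 6*20 = 3254 + 120 = 3374 B

6, 3374


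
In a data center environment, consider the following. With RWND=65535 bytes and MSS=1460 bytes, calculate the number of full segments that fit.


Given: RWND = 65535 bytes, MSS = 1460 bytes
Full segments = floor(RWND / MSS)
Full segments = floor(65535 / 1460)
Full segments = floor(44.887) = 44

44


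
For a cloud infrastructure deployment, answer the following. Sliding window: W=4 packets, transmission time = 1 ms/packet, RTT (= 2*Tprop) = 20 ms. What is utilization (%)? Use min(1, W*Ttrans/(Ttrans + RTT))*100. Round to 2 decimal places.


Given: W = 4, Ttrans = 1 ms, RTT = 20 ms (= 2 * Tprop, Tprop = 10 ms)
Cycle time = Ttrans + RTT = 1 + 20 = 21 ms (first packet sent until its ACK returns)
W * Ttrans = 4 * 1 = 4 ms of sending per cycle
W * Ttrans / (Ttrans + RTT) = 4 / 21 = 0.190476
U = min(1, 0.190476) = 0.190476
U% = 19.05%

19.05


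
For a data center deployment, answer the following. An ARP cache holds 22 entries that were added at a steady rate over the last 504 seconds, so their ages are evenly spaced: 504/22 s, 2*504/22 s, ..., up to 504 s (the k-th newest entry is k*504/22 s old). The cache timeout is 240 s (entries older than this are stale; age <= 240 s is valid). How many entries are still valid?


Ages are k * 504/22 s for k = 1..22 (spacing = 22.9091 s).
Entry k is valid iff k * 504/22 <= 240 iff k <= 22 * 240 / 504 = 10.4762
n_valid = floor(10.4762) = 10
(n_stale = 22 - 10 = 12)

10


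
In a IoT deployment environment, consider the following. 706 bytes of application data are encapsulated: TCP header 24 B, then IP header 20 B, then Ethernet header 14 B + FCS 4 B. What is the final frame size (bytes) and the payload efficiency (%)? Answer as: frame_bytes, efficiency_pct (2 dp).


TCP segment = 706 + 24 = 730 B
IP packet = 730 + 20 = 750 B
Ethernet frame = 750 + 14 + 4 = 768 B
Efficiency = app / frame = 706 / 768 = 0.919271 = 91.9271% -> 91.93% (2 dp)

768, 91.93


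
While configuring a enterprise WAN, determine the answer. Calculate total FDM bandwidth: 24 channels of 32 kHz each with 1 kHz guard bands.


Given: 24 channels, 32 kHz each, guard = 1 kHz
Channel bandwidth = 24 * 32 = 768 kHz
Guard bands = 23 gaps * 1 kHz = 23 kHz
Total = 768 + 23 = 791 kHz

791


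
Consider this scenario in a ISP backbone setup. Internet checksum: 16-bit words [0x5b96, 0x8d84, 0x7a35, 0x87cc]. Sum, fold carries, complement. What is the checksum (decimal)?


Given words: [0x5b96, 0x8d84, 0x7a35, 0x87cc]
Step 1: Sum all words
Raw sum = 23446 + 36228 + 31285 + 34764 = 125723
Step 2: Fold carry: (60187 + 1) = 60188
One's complement = ~60188 & 0xFFFF = 5347

5347


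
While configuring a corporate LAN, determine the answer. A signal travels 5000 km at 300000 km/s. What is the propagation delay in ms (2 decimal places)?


Given: distance = 5000 km, speed = 300000 km/s
Delay = distance / speed = 5000 / 300000 seconds
Delay in ms = 5000 * 1000 / 300000
Delay = 16.6667 ms
Rounded to 2 dp = 16.67 ms

16.67


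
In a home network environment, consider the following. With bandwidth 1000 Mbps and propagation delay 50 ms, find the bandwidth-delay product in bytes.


Given: bandwidth = 1000 Mbps, delay = 50 ms
BDP in bits = 1000 * 10^6 * 50 / 1000
BDP in bits = 50000000
BDP in bytes = 50000000 / 8 = 6250000

6250000


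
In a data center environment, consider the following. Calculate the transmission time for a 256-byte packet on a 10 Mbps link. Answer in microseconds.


Given: packet = 256 bytes, bandwidth = 10 Mbps
Packet in bits = 256 * 8 = 2048 bits
Bandwidth = 10 * 10^6 = 10000000 bps
Time = 2048 / 10000000 seconds
Time in us = 2048 * 10^6 / 10000000 = 204.8

204.8


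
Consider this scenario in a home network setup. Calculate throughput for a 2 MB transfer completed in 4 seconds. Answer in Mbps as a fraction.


Given: file = 2 MB, time = 4 s
File in Mb = 2 * 8 = 16 Mb
Throughput = 16 / 4 Mbps
Throughput = 4 Mbps

4


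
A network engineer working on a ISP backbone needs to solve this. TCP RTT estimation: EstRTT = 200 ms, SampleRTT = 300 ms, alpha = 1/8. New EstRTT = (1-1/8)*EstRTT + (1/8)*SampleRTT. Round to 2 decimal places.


Given: EstRTT = 200 ms, SampleRTT = 300 ms, alpha = 1/8
New EstRTT = (1 - alpha) * EstRTT + alpha * SampleRTT
(7/8) * 200 = 175
(1/8) * 300 = 37.5
New EstRTT = 175 + 37.5 = 212.5 ms -> 212.50 ms (2 dp)

212.50


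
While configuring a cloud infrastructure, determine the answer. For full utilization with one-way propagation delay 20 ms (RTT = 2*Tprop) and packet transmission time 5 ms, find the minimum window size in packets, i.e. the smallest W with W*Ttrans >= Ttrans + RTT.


Given: Ttrans = 5 ms, RTT = 40 ms (= 2 * Tprop, Tprop = 20 ms)
Time until first ACK returns = Ttrans + RTT = 5 + 40 = 45 ms
Need W * Ttrans >= Ttrans + RTT  ->  W >= (Ttrans + RTT) / Ttrans
(Ttrans + RTT) / Ttrans = 45 / 5 = 9
W_min = ceil(9) = 9

9


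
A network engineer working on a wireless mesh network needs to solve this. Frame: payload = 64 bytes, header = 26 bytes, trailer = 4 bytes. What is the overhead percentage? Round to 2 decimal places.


Given: payload = 64 B, header = 26 B, trailer = 4 B
Overhead bytes = header + trailer = 26 + 4 = 30
Total frame = payload + overhead = 64 + 30 = 94
Overhead % = 30 / 94 * 100 = 31.9149% -> 31.91% (2 dp)

31.91


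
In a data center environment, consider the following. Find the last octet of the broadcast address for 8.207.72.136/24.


Given: IP = 8.207.72.136, prefix = /24
Host bits = 32 - 24 = 8
Network last octet = 136 AND mask = 0
Host part size = 2^8 - 1 = 255
Broadcast last octet = 0 OR 255 = 255

255


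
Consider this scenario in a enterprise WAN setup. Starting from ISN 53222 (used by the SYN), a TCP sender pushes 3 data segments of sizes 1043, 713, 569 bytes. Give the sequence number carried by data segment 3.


The SYN occupies sequence number ISN = 53222, so the first data byte is ISN + 1 = 53223.
SEQ of data segment i = (ISN + 1) + sum of payload sizes of segments 1..i-1.
Segment 1: SEQ = 53223, payload = 1043 bytes
Segment 2: SEQ = 54266, payload = 713 bytes
Segment 3: SEQ = 54979, payload = 569 bytes
SEQ of segment 3 = 53223 + 1043 + 713 = 54979

54979


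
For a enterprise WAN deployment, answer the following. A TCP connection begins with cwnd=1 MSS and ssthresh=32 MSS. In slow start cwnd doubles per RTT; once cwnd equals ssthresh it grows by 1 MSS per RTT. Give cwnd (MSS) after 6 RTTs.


RTT 0: cwnd = 1 MSS (initial)
RTT 1: cwnd = 2 MSS (slow start, doubled)
RTT 2: cwnd = 4 MSS (slow start, doubled)
RTT 3: cwnd = 8 MSS (slow start, doubled)
RTT 4: cwnd = 16 MSS (slow start, doubled)
RTT 5: cwnd = 32 MSS (slow start, doubled)
RTT 6: cwnd = 33 MSS (congestion avoidance, +1)

33


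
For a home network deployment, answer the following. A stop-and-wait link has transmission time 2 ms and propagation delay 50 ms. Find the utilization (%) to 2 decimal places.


Given: Ttrans = 2 ms, Tprop = 50 ms
RTT = 2 * Tprop = 2 * 50 = 100 ms
U = Ttrans / (Ttrans + RTT)
U = 2 / (2 + 100)
U = 2 / 102 = 0.019608
U% = 1.96%

1.96


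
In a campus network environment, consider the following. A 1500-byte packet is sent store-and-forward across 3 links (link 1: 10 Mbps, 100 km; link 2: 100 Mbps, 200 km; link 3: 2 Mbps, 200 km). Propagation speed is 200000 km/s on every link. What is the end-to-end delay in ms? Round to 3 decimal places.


Packet = 1500 bytes = 12000 bits. Store-and-forward: sum (t_trans + t_prop) per link.
Link 1: t_trans = 12000/(10*10^6) s = 1.2000 ms; t_prop = 100/200000 s = 0.5000 ms; subtotal = 1.7000 ms
Link 2: t_trans = 12000/(100*10^6) s = 0.1200 ms; t_prop = 200/200000 s = 1.0000 ms; subtotal = 1.1200 ms
Link 3: t_trans = 12000/(2*10^6) s = 6.0000 ms; t_prop = 200/200000 s = 1.0000 ms; subtotal = 7.0000 ms
End-to-end = 1.7000 + 1.1200 + 7.0000 = 9.8200 ms -> 9.820 ms (3 dp)

9.820


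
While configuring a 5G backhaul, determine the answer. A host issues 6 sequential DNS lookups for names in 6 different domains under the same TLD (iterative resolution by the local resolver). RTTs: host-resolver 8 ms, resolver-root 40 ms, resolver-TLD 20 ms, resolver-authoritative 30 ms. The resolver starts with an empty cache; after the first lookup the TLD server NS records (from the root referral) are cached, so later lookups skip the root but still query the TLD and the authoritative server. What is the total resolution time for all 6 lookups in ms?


Lookup 1 (cold cache): local + root + TLD + auth = 8 + 40 + 20 + 30 = 98 ms
Lookups 2..6 (TLD NS cached -> skip root; new domain -> still ask TLD and auth): local + TLD + auth = 8 + 20 + 30 = 58 ms each
Remaining 5 lookups: 5 * 58 = 290 ms
Total = 98 + 290 = 388 ms

388


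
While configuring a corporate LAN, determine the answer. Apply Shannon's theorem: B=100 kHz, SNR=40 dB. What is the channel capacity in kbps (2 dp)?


Given: B = 100 kHz, SNR = 40 dB
SNR linear = 10^(40/10) = 10000
1 + SNR = 10001
log2(10001) = 13.2878566418
C = 100 * 1000 * 13.2878566418 = 1328785.6642 bps
C = 1328.785664 kbps -> 1328.79 kbps (2 dp)

1328.79


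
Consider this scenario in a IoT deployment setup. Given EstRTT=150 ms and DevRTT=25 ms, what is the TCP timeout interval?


Given: EstRTT = 150 ms, DevRTT = 25 ms
Timeout = EstRTT + 4 * DevRTT
4 * DevRTT = 4 * 25 = 100
Timeout = 150 + 100 = 250 ms

250


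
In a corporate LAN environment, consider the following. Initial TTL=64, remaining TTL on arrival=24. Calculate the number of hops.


Given: initial TTL = 64, received TTL = 24
Hops = initial TTL - received TTL
Hops = 64 - 24 = 40

40


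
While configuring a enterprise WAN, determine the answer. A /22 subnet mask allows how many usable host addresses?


Given: subnet mask /22
Host bits = 32 - 22 = 10
Total addresses = 2^10 = 1024
Usable hosts = 1024 - 2 (network + broadcast) = 1022

1022


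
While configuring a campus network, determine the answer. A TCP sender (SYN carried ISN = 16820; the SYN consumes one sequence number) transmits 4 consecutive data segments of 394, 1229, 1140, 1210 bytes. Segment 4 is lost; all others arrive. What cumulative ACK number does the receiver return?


SYN uses sequence number 16820; first data byte = ISN + 1 = 16821.
Segment 1: SEQ = 16821, len = 394 B, covers [16821, 17214]
Segment 2: SEQ = 17215, len = 1229 B, covers [17215, 18443]
Segment 3: SEQ = 18444, len = 1140 B, covers [18444, 19583]
Segment 4: SEQ = 19584, len = 1210 B, covers [19584, 20793] [LOST]
In-order data received: bytes [16821, 19583] (segments 1..3).
Segment 4 missing -> gap begins at byte 19584.
Cumulative ACK = next expected in-order byte = 16821 + 394 + 1229 + 1140 = 19584

19584


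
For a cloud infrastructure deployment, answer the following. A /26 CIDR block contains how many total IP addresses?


Given: CIDR prefix /26
Host bits = 32 - 26 = 6
Total addresses = 2^6 = 64

64


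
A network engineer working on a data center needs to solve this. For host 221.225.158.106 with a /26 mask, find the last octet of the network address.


Given: IP = 221.225.158.106, prefix = /26
Subnet mask = 255.255.255.192
Last octet of IP: 106
Last octet of mask: 192
Network last octet = 106 AND 192 = 64

64


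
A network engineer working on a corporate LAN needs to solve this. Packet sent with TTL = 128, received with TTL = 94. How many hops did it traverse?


Given: initial TTL = 128, received TTL = 94
Hops = initial TTL - received TTL
Hops = 128 - 94 = 34

34


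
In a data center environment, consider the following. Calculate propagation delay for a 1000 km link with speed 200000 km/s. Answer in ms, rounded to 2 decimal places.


Given: distance = 1000 km, speed = 200000 km/s
Delay = distance / speed = 1000 / 200000 seconds
Delay in ms = 1000 * 1000 / 200000
Delay = 5.0000 ms
Rounded to 2 dp = 5.00 ms

5.00


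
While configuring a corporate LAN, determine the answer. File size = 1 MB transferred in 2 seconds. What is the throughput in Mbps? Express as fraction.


Given: file = 1 MB, time = 2 s
File in Mb = 1 * 8 = 8 Mb
Throughput = 8 / 2 Mbps
Throughput = 4 Mbps

4


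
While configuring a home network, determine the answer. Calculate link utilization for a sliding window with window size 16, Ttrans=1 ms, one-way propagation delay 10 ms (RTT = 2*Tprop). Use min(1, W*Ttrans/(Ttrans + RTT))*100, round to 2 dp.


Given: W = 16, Ttrans = 1 ms, RTT = 20 ms (= 2 * Tprop, Tprop = 10 ms)
Cycle time = Ttrans + RTT = 1 + 20 = 21 ms (first packet sent until its ACK returns)
W * Ttrans = 16 * 1 = 16 ms of sending per cycle
W * Ttrans / (Ttrans + RTT) = 16 / 21 = 0.761905
U = min(1, 0.761905) = 0.761905
U% = 76.19%

76.19


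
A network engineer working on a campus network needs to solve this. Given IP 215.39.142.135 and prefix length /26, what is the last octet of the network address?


Given: IP = 215.39.142.135, prefix = /26
Subnet mask = 255.255.255.192
Last octet of IP: 135
Last octet of mask: 192
Network last octet = 135 AND 192 = 128

128


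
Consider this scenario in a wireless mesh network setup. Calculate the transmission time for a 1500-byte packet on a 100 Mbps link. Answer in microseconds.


Given: packet = 1500 bytes, bandwidth = 100 Mbps
Packet in bits = 1500 * 8 = 12000 bits
Bandwidth = 100 * 10^6 = 100000000 bps
Time = 12000 / 100000000 seconds
Time in us = 12000 * 10^6 / 100000000 = 120

120


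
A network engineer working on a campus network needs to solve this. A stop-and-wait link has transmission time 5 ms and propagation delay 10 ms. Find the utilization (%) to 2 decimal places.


Given: Ttrans = 5 ms, Tprop = 10 ms
RTT = 2 * Tprop = 2 * 10 = 20 ms
U = Ttrans / (Ttrans + RTT)
U = 5 / (5 + 20)
U = 5 / 25 = 0.2
U% = 20.00%

20.00


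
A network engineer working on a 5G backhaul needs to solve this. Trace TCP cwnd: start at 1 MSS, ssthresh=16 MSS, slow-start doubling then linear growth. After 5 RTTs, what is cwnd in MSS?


RTT 0: cwnd = 1 MSS (initial)
RTT 1: cwnd = 2 MSS (slow start, doubled)
RTT 2: cwnd = 4 MSS (slow start, doubled)
RTT 3: cwnd = 8 MSS (slow start, doubled)
RTT 4: cwnd = 16 MSS (slow start, doubled)
RTT 5: cwnd = 17 MSS (congestion avoidance, +1)

17


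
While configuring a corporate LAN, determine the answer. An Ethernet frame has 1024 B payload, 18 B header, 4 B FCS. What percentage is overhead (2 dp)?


Given: payload = 1024 B, header = 18 B, trailer = 4 B
Overhead bytes = header + trailer = 18 + 4 = 22
Total frame = payload + overhead = 1024 + 22 = 1046
Overhead % = 22 / 1046 * 100 = 2.1033% -> 2.10% (2 dp)

2.10


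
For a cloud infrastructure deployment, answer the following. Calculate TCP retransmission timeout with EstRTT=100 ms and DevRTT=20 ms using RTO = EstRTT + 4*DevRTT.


Given: EstRTT = 100 ms, DevRTT = 20 ms
Timeout = EstRTT + 4 * DevRTT
4 * DevRTT = 4 * 20 = 80
Timeout = 100 + 80 = 180 ms

180


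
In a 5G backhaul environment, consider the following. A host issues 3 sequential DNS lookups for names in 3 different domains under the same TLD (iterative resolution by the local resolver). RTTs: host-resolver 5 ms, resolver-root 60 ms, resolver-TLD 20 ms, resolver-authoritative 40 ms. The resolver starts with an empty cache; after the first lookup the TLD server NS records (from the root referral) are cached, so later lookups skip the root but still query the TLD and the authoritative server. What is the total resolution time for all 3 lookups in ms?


Lookup 1 (cold cache): local + root + TLD + auth = 5 + 60 + 20 + 40 = 125 ms
Lookups 2..3 (TLD NS cached -> skip root; new domain -> still ask TLD and auth): local + TLD + auth = 5 + 20 + 40 = 65 ms each
Remaining 2 lookups: 2 * 65 = 130 ms
Total = 125 + 130 = 255 ms

255


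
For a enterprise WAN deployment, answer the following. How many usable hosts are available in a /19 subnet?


Given: subnet mask /19
Host bits = 32 - 19 = 13
Total addresses = 2^13 = 8192
Usable hosts = 8192 - 2 (network + broadcast) = 8190

8190


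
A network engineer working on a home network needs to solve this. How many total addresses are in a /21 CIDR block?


Given: CIDR prefix /21
Host bits = 32 - 21 = 11
Total addresses = 2^11 = 2048

2048


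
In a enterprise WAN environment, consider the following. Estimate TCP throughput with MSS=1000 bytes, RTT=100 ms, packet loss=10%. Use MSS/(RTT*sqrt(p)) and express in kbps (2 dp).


Given: MSS = 1000 bytes, RTT = 100 ms, loss = 10%
RTT in seconds = 100 / 1000 = 0.1
Loss rate = 10% = 0.1
sqrt(loss) = sqrt(0.1) = 0.316227766017
Throughput (bytes/s) = 1000 / (0.1 * 0.316227766017) = 31622.7766
Throughput (kbps) = 31622.7766 * 8 / 1000 = 252.982213 -> 252.98 kbps (2 dp)

252.98


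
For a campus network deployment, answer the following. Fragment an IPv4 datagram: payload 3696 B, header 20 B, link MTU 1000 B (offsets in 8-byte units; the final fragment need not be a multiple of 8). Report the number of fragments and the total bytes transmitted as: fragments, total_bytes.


Max data per non-final fragment = floor((MTU - header)/8)*8 = floor((1000 - 20)/8)*8 = floor(980/8)*8 = 976 B
Final fragment needs no 8-byte alignment: it can carry up to MTU - header = 980 B
Non-final fragments needed = ceil((payload - 980) / 976) = ceil(2716/976) = ceil(2.7828) = 3
Number of fragments = 3 + 1 = 4
Fragment sizes (data): 3 * 976 B + 768 B (last, 768 <= 980 OK)
Total bytes sent = payload + n_frags * header = 3696 + 4*20 = 3696 + 80 = 3776 B

4, 3776


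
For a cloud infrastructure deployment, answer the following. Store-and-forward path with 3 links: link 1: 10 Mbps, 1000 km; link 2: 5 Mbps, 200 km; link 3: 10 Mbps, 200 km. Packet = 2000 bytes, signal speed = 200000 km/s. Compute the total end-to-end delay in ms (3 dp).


Packet = 2000 bytes = 16000 bits. Store-and-forward: sum (t_trans + t_prop) per link.
Link 1: t_trans = 16000/(10*10^6) s = 1.6000 ms; t_prop = 1000/200000 s = 5.0000 ms; subtotal = 6.6000 ms
Link 2: t_trans = 16000/(5*10^6) s = 3.2000 ms; t_prop = 200/200000 s = 1.0000 ms; subtotal = 4.2000 ms
Link 3: t_trans = 16000/(10*10^6) s = 1.6000 ms; t_prop = 200/200000 s = 1.0000 ms; subtotal = 2.6000 ms
End-to-end = 6.6000 + 4.2000 + 2.6000 = 13.4000 ms -> 13.400 ms (3 dp)

13.400


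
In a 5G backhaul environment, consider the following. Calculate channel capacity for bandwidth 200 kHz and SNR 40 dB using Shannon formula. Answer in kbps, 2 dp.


Given: B = 200 kHz, SNR = 40 dB
SNR linear = 10^(40/10) = 10000
1 + SNR = 10001
log2(10001) = 13.2878566418
C = 200 * 1000 * 13.2878566418 = 2657571.3284 bps
C = 2657.571328 kbps -> 2657.57 kbps (2 dp)

2657.57


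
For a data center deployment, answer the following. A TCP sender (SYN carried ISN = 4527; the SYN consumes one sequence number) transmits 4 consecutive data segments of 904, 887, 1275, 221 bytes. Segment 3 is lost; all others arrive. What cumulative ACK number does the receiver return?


SYN uses sequence number 4527; first data byte = ISN + 1 = 4528.
Segment 1: SEQ = 4528, len = 904 B, covers [4528, 5431]
Segment 2: SEQ = 5432, len = 887 B, covers [5432, 6318]
Segment 3: SEQ = 6319, len = 1275 B, covers [6319, 7593] [LOST]
Segment 4: SEQ = 7594, len = 221 B, covers [7594, 7814]
In-order data received: bytes [4528, 6318] (segments 1..2).
Segment 3 missing -> gap begins at byte 6319; later segments buffered out of order.
Cumulative ACK = next expected in-order byte = 4528 + 904 + 887 = 6319

6319


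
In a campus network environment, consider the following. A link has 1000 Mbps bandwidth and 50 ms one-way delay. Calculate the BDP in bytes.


Given: bandwidth = 1000 Mbps, delay = 50 ms
BDP in bits = 1000 * 10^6 * 50 / 1000
BDP in bits = 50000000
BDP in bytes = 50000000 / 8 = 6250000

6250000


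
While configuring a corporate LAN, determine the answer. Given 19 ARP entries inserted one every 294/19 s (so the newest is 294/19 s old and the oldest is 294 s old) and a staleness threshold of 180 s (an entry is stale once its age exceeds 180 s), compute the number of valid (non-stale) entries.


Ages are k * 294/19 s for k = 1..19 (spacing = 15.4737 s).
Entry k is valid iff k * 294/19 <= 180 iff k <= 19 * 180 / 294 = 11.6327
n_valid = floor(11.6327) = 11
(n_stale = 19 - 11 = 8)

11


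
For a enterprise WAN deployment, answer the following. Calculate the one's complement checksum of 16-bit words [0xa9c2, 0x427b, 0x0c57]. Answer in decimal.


Given words: [0xa9c2, 0x427b, 0x0c57]
Step 1: Sum all words
Raw sum = 43458 + 17019 + 3159 = 63636
One's complement = ~63636 & 0xFFFF = 1899

1899


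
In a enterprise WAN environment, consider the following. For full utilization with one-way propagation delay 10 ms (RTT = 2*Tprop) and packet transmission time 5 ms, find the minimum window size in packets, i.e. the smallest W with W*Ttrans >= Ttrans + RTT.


Given: Ttrans = 5 ms, RTT = 20 ms (= 2 * Tprop, Tprop = 10 ms)
Time until first ACK returns = Ttrans + RTT = 5 + 20 = 25 ms
Need W * Ttrans >= Ttrans + RTT  ->  W >= (Ttrans + RTT) / Ttrans
(Ttrans + RTT) / Ttrans = 25 / 5 = 5
W_min = ceil(5) = 5

5


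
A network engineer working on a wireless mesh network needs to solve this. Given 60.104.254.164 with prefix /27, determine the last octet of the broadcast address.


Given: IP = 60.104.254.164, prefix = /27
Host bits = 32 - 27 = 5
Network last octet = 164 AND mask = 160
Host part size = 2^5 - 1 = 31
Broadcast last octet = 160 OR 31 = 191

191


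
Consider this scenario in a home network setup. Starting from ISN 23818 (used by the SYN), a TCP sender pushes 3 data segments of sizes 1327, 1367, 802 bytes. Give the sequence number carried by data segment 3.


The SYN occupies sequence number ISN = 23818, so the first data byte is ISN + 1 = 23819.
SEQ of data segment i = (ISN + 1) + sum of payload sizes of segments 1..i-1.
Segment 1: SEQ = 23819, payload = 1327 bytes
Segment 2: SEQ = 25146, payload = 1367 bytes
Segment 3: SEQ = 26513, payload = 802 bytes
SEQ of segment 3 = 23819 + 1327 + 1367 = 26513

26513


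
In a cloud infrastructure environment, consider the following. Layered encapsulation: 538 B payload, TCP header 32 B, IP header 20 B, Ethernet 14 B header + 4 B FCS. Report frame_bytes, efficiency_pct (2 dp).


TCP segment = 538 + 32 = 570 B
IP packet = 570 + 20 = 590 B
Ethernet frame = 590 + 14 + 4 = 608 B
Efficiency = app / frame = 538 / 608 = 0.884868 = 88.4868% -> 88.49% (2 dp)

608, 88.49


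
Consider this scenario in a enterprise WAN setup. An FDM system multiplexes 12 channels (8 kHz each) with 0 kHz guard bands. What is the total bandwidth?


Given: 12 channels, 8 kHz each, guard = 0 kHz
Channel bandwidth = 12 * 8 = 96 kHz
Guard bands = 11 gaps * 0 kHz = 0 kHz
Total = 96 + 0 = 96 kHz

96


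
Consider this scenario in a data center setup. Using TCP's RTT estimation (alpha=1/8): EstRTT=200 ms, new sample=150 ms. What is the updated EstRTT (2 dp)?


Given: EstRTT = 200 ms, SampleRTT = 150 ms, alpha = 1/8
New EstRTT = (1 - alpha) * EstRTT + alpha * SampleRTT
(7/8) * 200 = 175
(1/8) * 150 = 18.75
New EstRTT = 175 + 18.75 = 193.75 ms -> 193.75 ms (2 dp)

193.75


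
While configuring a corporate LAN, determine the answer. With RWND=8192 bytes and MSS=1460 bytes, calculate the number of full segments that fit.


Given: RWND = 8192 bytes, MSS = 1460 bytes
Full segments = floor(RWND / MSS)
Full segments = floor(8192 / 1460)
Full segments = floor(5.611) = 5

5


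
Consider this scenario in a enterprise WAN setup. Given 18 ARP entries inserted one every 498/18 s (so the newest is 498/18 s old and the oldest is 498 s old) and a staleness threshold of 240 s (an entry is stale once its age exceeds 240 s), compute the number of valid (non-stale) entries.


Ages are k * 498/18 s for k = 1..18 (spacing = 27.6667 s).
Entry k is valid iff k * 498/18 <= 240 iff k <= 18 * 240 / 498 = 8.6747
n_valid = floor(8.6747) = 8
(n_stale = 18 - 8 = 10)

8


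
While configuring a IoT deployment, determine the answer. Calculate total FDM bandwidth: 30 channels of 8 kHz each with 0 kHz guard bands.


Given: 30 channels, 8 kHz each, guard = 0 kHz
Channel bandwidth = 30 * 8 = 240 kHz
Guard bands = 29 gaps * 0 kHz = 0 kHz
Total = 240 + 0 = 240 kHz

240
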